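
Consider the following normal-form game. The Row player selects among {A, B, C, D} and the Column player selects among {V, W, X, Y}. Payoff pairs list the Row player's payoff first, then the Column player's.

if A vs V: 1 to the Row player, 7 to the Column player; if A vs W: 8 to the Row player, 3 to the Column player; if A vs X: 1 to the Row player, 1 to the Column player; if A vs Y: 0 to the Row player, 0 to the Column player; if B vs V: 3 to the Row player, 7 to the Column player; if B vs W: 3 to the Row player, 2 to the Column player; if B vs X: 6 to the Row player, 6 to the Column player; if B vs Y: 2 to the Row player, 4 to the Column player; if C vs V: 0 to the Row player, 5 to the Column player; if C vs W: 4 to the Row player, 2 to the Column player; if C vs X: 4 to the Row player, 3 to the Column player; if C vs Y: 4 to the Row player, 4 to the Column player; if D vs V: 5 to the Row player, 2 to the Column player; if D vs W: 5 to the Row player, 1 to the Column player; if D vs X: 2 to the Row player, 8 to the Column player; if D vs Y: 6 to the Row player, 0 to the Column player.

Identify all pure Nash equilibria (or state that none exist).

No pure-strategy Nash equilibrium

Check mutual best responses: a cell is a NE iff neither player can gain by unilaterally deviating.
The Row player's best responses — vs V: D (payoff 5); vs W: A (payoff 8); vs X: B (payoff 6); vs Y: D (payoff 6).
The Column player's best responses — vs A: V (payoff 7); vs B: V (payoff 7); vs C: V (payoff 5); vs D: X (payoff 8).
No cell has both players best-responding. For instance, the Row player's best reply to V is D, but against D the Column player prefers X over V.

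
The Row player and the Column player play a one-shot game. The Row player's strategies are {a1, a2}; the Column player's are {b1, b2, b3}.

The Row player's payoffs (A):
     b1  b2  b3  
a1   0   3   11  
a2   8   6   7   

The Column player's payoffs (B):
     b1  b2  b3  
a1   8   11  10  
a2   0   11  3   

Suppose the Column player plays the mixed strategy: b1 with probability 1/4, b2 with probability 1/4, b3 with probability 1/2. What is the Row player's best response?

a2

The Row player's best reply maximizes expected payoff against the mix.
a1: (1/4)·0 + (1/4)·3 + (1/2)·11 = 25/4
a2: (1/4)·8 + (1/4)·6 + (1/2)·7 = 7
Highest expected payoff is 7, from a2.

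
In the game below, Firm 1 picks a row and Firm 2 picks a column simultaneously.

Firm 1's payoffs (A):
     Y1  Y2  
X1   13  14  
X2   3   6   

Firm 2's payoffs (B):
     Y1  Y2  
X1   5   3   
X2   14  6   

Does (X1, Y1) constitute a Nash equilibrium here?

Holding Firm 2 at Y1: Firm 1 gets 13 from X1, versus 3 from X2. No profitable deviation for Firm 1.
Holding Firm 1 at X1: Firm 2 gets 5 from Y1, versus 3 from Y2. No profitable deviation for Firm 2 either.

Yes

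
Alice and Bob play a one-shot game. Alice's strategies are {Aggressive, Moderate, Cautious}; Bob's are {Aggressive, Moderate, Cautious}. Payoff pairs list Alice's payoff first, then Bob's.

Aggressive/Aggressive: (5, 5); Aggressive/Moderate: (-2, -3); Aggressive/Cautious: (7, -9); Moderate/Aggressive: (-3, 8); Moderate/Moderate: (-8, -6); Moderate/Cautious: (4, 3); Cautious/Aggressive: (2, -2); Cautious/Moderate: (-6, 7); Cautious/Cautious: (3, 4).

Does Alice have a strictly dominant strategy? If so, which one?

A strategy is strictly dominant if it gives Alice a strictly higher payoff than every other strategy, against every choice by the opponent.
Aggressive strictly dominates: vs Aggressive: 5 > each of {-3, 2}; vs Moderate: -2 > each of {-8, -6}; vs Cautious: 7 > each of {4, 3}.

Aggressive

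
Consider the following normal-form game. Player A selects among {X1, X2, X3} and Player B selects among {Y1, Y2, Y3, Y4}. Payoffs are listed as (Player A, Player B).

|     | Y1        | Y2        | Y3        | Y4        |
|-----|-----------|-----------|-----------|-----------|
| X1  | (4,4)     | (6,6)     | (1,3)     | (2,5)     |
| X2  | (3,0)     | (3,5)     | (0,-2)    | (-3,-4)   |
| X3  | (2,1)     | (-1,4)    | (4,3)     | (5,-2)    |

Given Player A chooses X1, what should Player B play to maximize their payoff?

With Player A fixed at X1, Player B's payoffs are: Y1 → 4, Y2 → 6, Y3 → 3, Y4 → 5.
The maximum is 6, achieved by Y2.

Y2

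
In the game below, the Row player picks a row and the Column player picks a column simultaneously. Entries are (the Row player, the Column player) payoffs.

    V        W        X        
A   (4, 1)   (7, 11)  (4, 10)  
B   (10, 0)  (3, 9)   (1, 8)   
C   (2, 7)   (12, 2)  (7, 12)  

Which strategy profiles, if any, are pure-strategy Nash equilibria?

(C, X)

A profile is a Nash equilibrium when each player is best-responding to the other.
The Row player's best responses — vs V: B (payoff 10); vs W: C (payoff 12); vs X: C (payoff 7).
The Column player's best responses — vs A: W (payoff 11); vs B: W (payoff 9); vs C: X (payoff 12).
The only mutual best response is (C, X); neither player gains by switching there.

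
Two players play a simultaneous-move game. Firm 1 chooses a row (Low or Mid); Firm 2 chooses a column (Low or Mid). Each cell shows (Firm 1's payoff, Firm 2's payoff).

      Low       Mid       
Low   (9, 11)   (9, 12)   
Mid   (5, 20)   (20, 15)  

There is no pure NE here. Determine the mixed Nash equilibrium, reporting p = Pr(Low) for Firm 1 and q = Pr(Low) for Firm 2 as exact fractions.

In a mixed NE each player is indifferent between their pure strategies, so the opponent's mix sets the indifference.
Firm 2 indifferent between Low and Mid: p·11 + (1−p)·20 = p·12 + (1−p)·15 ⟹ 20 + (-9)p = 15 + (-3)p ⟹ p = 5/6.
Firm 1 indifferent between Low and Mid: q·9 + (1−q)·9 = q·5 + (1−q)·20 ⟹ 9 + 0q = 20 + (-15)q ⟹ q = 11/15.

p = 5/6, q = 11/15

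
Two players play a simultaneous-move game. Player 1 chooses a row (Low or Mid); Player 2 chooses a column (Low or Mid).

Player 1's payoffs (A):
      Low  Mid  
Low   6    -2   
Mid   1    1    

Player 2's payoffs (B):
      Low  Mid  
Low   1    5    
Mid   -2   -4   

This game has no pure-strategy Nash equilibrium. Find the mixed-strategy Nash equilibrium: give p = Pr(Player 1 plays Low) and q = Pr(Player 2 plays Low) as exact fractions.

p = 1/3, q = 3/8

In a mixed NE each player is indifferent between their pure strategies, so the opponent's mix sets the indifference.
Player 2 indifferent between Low and Mid: p·1 + (1−p)·(-2) = p·5 + (1−p)·(-4) ⟹ (-2) + 3p = (-4) + 9p ⟹ p = 1/3.
Player 1 indifferent between Low and Mid: q·6 + (1−q)·(-2) = q·1 + (1−q)·1 ⟹ (-2) + 8q = 1 + 0q ⟹ q = 3/8.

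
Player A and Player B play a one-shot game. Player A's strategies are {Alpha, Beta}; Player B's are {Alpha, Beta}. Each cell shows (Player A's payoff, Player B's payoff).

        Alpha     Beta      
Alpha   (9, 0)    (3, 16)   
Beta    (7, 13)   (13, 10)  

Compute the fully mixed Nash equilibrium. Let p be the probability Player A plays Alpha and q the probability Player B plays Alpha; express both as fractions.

Each player's mixing probability is pinned down by making the *other* player indifferent.
Player B indifferent between Alpha and Beta: p·0 + (1−p)·13 = p·16 + (1−p)·10 ⟹ 13 + (-13)p = 10 + 6p ⟹ p = 3/19.
Player A indifferent between Alpha and Beta: q·9 + (1−q)·3 = q·7 + (1−q)·13 ⟹ 3 + 6q = 13 + (-6)q ⟹ q = 5/6.

p = 3/19, q = 5/6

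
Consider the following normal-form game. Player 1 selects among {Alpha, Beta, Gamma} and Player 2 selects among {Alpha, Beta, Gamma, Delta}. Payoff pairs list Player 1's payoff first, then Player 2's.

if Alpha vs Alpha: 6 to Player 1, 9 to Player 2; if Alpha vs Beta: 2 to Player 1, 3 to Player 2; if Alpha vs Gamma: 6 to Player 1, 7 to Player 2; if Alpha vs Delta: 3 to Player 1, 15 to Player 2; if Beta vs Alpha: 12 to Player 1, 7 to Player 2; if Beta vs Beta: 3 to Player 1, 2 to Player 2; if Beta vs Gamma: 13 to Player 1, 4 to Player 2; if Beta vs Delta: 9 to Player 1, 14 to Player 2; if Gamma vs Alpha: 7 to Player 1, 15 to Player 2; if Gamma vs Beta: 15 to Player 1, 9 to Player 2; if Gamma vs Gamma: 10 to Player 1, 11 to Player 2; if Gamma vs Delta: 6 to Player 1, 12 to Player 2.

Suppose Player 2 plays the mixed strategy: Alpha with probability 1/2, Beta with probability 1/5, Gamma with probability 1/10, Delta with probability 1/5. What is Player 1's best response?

Beta

Player 1's best reply maximizes expected payoff against the mix.
Alpha: (1/2)·6 + (1/5)·2 + (1/10)·6 + (1/5)·3 = 23/5
Beta: (1/2)·12 + (1/5)·3 + (1/10)·13 + (1/5)·9 = 97/10
Gamma: (1/2)·7 + (1/5)·15 + (1/10)·10 + (1/5)·6 = 87/10
Highest expected payoff is 97/10, from Beta.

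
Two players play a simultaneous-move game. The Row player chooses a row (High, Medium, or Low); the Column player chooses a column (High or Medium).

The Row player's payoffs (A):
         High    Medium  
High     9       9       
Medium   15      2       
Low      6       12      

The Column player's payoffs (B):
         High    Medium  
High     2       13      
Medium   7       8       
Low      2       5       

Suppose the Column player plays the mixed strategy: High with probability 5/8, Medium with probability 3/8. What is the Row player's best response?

Medium

Compute the Row player's expected payoff from each pure strategy against the given mix.
High: (5/8)·9 + (3/8)·9 = 9
Medium: (5/8)·15 + (3/8)·2 = 81/8
Low: (5/8)·6 + (3/8)·12 = 33/4
Highest expected payoff is 81/8, from Medium.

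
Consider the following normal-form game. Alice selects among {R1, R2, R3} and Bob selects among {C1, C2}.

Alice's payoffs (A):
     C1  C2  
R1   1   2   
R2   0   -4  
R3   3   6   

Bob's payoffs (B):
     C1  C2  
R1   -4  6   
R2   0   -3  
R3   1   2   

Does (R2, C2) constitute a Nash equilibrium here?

Holding Bob at C2: Alice gets -4 from R2 but could get 6 by switching to R3. Alice has a profitable deviation.

No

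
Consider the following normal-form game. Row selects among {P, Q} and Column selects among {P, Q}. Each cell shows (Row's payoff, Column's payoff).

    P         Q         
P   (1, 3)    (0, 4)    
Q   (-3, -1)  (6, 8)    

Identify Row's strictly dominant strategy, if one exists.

None

Check whether one of Row's strategies beats all alternatives regardless of what the opponent does.
P is not dominant: against Q, Q gives 6 > 0.
Q is not dominant: against P, P gives 1 > -3.
No single strategy is best against every opponent action.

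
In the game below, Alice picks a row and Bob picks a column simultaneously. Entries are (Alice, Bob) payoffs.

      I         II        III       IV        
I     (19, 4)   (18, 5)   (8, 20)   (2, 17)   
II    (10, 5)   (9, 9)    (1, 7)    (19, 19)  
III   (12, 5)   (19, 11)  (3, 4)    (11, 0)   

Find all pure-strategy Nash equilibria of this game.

(I, III), (II, IV), and (III, II)

Find each player's best response to every opponent strategy; NE are the intersections.
Alice's best responses — vs I: I (payoff 19); vs II: III (payoff 19); vs III: I (payoff 8); vs IV: II (payoff 19).
Bob's best responses — vs I: III (payoff 20); vs II: IV (payoff 19); vs III: II (payoff 11).
Mutual best responses occur at (I, III), (II, IV), and (III, II); at each, neither player gains by switching.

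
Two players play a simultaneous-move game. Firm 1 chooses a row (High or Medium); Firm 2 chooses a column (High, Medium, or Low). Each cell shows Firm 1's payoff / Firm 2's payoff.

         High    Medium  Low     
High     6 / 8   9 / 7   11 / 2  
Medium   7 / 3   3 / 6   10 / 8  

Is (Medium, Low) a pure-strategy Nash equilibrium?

No

Holding Firm 2 at Low: Firm 1 gets 10 from Medium but could get 11 by switching to High. Firm 1 has a profitable deviation.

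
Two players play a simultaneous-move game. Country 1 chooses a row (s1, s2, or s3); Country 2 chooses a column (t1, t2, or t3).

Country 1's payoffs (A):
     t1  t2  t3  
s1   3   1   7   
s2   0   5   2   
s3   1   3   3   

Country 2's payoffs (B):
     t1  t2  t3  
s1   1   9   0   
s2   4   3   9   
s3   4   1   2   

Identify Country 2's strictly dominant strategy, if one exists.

None

A strategy is strictly dominant if it gives Country 2 a strictly higher payoff than every other strategy, against every choice by the opponent.
t1 is not dominant: against s1, t2 gives 9 > 1.
t2 is not dominant: against s2, t1 gives 4 > 3.
t3 is not dominant: against s1, t1 gives 1 > 0.
No single strategy is best against every opponent action.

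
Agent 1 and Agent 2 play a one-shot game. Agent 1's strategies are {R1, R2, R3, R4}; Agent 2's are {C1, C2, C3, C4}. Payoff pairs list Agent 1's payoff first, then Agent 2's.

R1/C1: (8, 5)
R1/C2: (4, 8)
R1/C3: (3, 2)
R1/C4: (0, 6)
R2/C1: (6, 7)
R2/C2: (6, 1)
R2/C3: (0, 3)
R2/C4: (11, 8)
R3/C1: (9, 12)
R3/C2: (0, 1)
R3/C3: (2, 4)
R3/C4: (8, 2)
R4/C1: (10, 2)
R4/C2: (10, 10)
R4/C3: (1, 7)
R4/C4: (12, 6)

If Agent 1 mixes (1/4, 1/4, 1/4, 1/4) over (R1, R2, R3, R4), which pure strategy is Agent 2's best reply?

C1

Agent 2's best reply maximizes expected payoff against the mix.
C1: (1/4)·5 + (1/4)·7 + (1/4)·12 + (1/4)·2 = 13/2
C2: (1/4)·8 + (1/4)·1 + (1/4)·1 + (1/4)·10 = 5
C3: (1/4)·2 + (1/4)·3 + (1/4)·4 + (1/4)·7 = 4
C4: (1/4)·6 + (1/4)·8 + (1/4)·2 + (1/4)·6 = 11/2
Highest expected payoff is 13/2, from C1.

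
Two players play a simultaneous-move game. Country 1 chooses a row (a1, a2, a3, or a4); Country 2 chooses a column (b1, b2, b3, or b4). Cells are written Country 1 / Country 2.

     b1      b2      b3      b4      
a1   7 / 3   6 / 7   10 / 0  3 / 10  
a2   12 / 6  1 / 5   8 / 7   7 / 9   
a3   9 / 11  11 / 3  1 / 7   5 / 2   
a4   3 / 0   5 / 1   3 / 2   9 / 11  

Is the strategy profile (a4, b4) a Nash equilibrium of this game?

Yes

Holding Country 2 at b4: Country 1 gets 9 from a4, versus 3 from a1, 7 from a2, 5 from a3. No profitable deviation for Country 1.
Holding Country 1 at a4: Country 2 gets 11 from b4, versus 0 from b1, 1 from b2, 2 from b3. No profitable deviation for Country 2 either.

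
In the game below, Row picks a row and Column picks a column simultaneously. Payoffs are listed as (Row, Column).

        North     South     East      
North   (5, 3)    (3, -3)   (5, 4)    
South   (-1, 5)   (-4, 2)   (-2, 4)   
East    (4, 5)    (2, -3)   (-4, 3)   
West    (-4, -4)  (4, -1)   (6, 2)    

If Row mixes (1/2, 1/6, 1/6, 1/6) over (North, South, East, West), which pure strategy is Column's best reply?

East

Column's best reply maximizes expected payoff against the mix.
North: (1/2)·3 + (1/6)·5 + (1/6)·5 + (1/6)·(-4) = 5/2
South: (1/2)·(-3) + (1/6)·2 + (1/6)·(-3) + (1/6)·(-1) = -11/6
East: (1/2)·4 + (1/6)·4 + (1/6)·3 + (1/6)·2 = 7/2
Highest expected payoff is 7/2, from East.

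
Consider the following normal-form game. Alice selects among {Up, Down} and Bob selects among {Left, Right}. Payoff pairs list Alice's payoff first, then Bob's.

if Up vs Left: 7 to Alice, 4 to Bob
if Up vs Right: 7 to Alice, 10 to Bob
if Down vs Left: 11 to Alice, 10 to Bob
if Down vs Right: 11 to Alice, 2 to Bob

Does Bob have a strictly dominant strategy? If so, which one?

Check whether one of Bob's strategies beats all alternatives regardless of what the opponent does.
Left is not dominant: against Up, Right gives 10 > 4.
Right is not dominant: against Down, Left gives 10 > 2.
No single strategy is best against every opponent action.

No strictly dominant strategy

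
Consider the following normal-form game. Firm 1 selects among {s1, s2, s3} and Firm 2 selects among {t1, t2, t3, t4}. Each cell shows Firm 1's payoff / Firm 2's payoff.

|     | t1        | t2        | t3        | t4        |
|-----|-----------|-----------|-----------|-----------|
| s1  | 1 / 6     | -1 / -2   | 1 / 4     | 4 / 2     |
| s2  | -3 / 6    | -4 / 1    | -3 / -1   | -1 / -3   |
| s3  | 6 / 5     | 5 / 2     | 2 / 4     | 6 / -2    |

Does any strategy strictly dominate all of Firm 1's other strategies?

A strategy is strictly dominant if it gives Firm 1 a strictly higher payoff than every other strategy, against every choice by the opponent.
s3 strictly dominates: vs t1: 6 > each of {1, -3}; vs t2: 5 > each of {-1, -4}; vs t3: 2 > each of {1, -3}; vs t4: 6 > each of {4, -1}.

s3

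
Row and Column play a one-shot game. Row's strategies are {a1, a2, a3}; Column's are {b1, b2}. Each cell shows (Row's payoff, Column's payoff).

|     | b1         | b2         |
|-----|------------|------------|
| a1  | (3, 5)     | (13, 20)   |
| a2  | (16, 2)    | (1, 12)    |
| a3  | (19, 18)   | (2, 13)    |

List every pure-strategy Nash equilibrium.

Check mutual best responses: a cell is a NE iff neither player can gain by unilaterally deviating.
Row's best responses — vs b1: a3 (payoff 19); vs b2: a1 (payoff 13).
Column's best responses — vs a1: b2 (payoff 20); vs a2: b2 (payoff 12); vs a3: b1 (payoff 18).
Mutual best responses occur at (a1, b2) and (a3, b1); at each, neither player gains by switching.

(a1, b2) and (a3, b1)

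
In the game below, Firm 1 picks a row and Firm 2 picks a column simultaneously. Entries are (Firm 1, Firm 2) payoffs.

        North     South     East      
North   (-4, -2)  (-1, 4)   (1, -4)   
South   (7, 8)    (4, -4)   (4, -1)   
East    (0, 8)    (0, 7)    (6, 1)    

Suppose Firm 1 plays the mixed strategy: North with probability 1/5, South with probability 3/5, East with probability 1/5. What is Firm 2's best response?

Firm 2's best reply maximizes expected payoff against the mix.
North: (1/5)·(-2) + (3/5)·8 + (1/5)·8 = 6
South: (1/5)·4 + (3/5)·(-4) + (1/5)·7 = -1/5
East: (1/5)·(-4) + (3/5)·(-1) + (1/5)·1 = -6/5
Highest expected payoff is 6, from North.

North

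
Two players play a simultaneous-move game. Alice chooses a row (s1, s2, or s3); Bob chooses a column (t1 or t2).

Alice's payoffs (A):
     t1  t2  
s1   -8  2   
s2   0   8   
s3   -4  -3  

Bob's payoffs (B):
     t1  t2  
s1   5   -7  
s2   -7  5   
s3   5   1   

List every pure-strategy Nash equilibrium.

A profile is a Nash equilibrium when each player is best-responding to the other.
Alice's best responses — vs t1: s2 (payoff 0); vs t2: s2 (payoff 8).
Bob's best responses — vs s1: t1 (payoff 5); vs s2: t2 (payoff 5); vs s3: t1 (payoff 5).
The only mutual best response is (s2, t2); neither player gains by switching there.

(s2, t2)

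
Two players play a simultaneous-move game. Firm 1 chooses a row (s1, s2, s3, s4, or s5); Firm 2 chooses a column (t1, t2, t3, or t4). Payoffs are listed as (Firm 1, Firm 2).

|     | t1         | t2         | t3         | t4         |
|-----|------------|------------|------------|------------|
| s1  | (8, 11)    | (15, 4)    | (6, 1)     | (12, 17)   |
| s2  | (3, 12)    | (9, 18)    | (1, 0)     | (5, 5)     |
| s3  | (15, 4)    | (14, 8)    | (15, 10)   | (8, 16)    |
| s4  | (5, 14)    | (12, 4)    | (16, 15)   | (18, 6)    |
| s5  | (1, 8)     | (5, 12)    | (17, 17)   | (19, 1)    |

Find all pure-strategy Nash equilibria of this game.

(s5, t3)

Check mutual best responses: a cell is a NE iff neither player can gain by unilaterally deviating.
Firm 1's best responses — vs t1: s3 (payoff 15); vs t2: s1 (payoff 15); vs t3: s5 (payoff 17); vs t4: s5 (payoff 19).
Firm 2's best responses — vs s1: t4 (payoff 17); vs s2: t2 (payoff 18); vs s3: t4 (payoff 16); vs s4: t3 (payoff 15); vs s5: t3 (payoff 17).
The only mutual best response is (s5, t3); neither player gains by switching there.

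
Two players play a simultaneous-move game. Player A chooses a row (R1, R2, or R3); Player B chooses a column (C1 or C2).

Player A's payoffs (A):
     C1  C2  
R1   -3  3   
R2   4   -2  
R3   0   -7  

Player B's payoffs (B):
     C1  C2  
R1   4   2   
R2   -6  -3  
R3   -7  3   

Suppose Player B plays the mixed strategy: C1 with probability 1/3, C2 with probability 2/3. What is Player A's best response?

R1

Player A's best reply maximizes expected payoff against the mix.
R1: (1/3)·(-3) + (2/3)·3 = 1
R2: (1/3)·4 + (2/3)·(-2) = 0
R3: (1/3)·0 + (2/3)·(-7) = -14/3
Highest expected payoff is 1, from R1.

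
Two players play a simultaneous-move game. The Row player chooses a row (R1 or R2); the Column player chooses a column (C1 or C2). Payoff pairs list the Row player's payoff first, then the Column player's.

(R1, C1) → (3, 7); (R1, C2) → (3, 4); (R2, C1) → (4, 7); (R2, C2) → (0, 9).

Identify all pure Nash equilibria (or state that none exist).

None

Check mutual best responses: a cell is a NE iff neither player can gain by unilaterally deviating.
The Row player's best responses — vs C1: R2 (payoff 4); vs C2: R1 (payoff 3).
The Column player's best responses — vs R1: C1 (payoff 7); vs R2: C2 (payoff 9).
No cell has both players best-responding. For instance, the Row player's best reply to C1 is R2, but against R2 the Column player prefers C2 over C1.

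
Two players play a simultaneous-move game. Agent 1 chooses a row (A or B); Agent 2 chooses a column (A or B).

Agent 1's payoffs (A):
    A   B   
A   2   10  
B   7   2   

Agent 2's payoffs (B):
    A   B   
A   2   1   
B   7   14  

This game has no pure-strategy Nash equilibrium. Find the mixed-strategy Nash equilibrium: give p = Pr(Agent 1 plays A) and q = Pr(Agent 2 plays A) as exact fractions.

p = 7/8, q = 8/13

Each player's mixing probability is pinned down by making the *other* player indifferent.
Agent 2 indifferent between A and B: p·2 + (1−p)·7 = p·1 + (1−p)·14 ⟹ 7 + (-5)p = 14 + (-13)p ⟹ p = 7/8.
Agent 1 indifferent between A and B: q·2 + (1−q)·10 = q·7 + (1−q)·2 ⟹ 10 + (-8)q = 2 + 5q ⟹ q = 8/13.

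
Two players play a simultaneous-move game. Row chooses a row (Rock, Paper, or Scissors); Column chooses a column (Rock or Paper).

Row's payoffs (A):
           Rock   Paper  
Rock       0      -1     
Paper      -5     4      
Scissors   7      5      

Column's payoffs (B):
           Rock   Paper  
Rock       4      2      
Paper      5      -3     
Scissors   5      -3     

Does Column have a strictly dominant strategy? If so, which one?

Rock

A strategy is strictly dominant if it gives Column a strictly higher payoff than every other strategy, against every choice by the opponent.
Rock strictly dominates: vs Rock: 4 > 2; vs Paper: 5 > -3; vs Scissors: 5 > -3.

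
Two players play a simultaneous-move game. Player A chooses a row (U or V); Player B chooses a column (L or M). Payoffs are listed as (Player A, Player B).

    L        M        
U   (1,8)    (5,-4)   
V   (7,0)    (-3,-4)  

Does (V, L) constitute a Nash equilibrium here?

Yes

Holding Player B at L: Player A gets 7 from V, versus 1 from U. No profitable deviation for Player A.
Holding Player A at V: Player B gets 0 from L, versus -4 from M. No profitable deviation for Player B either.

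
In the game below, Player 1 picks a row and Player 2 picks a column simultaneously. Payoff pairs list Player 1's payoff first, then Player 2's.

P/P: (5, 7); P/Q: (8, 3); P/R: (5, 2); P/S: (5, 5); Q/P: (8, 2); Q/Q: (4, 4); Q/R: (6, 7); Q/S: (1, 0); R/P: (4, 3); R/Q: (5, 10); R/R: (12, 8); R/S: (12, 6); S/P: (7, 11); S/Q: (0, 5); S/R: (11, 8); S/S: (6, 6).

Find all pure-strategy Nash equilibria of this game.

Find each player's best response to every opponent strategy; NE are the intersections.
Player 1's best responses — vs P: Q (payoff 8); vs Q: P (payoff 8); vs R: R (payoff 12); vs S: R (payoff 12).
Player 2's best responses — vs P: P (payoff 7); vs Q: R (payoff 7); vs R: Q (payoff 10); vs S: P (payoff 11).
No cell has both players best-responding. For instance, Player 1's best reply to S is R, but against R Player 2 prefers Q over S.

No pure-strategy Nash equilibrium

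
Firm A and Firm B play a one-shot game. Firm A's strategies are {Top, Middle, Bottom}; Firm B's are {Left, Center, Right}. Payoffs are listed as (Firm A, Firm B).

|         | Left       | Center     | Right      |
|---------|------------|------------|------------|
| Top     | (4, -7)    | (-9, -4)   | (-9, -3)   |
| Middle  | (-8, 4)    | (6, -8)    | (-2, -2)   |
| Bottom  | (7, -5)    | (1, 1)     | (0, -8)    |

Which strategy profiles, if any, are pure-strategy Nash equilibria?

None

Check mutual best responses: a cell is a NE iff neither player can gain by unilaterally deviating.
Firm A's best responses — vs Left: Bottom (payoff 7); vs Center: Middle (payoff 6); vs Right: Bottom (payoff 0).
Firm B's best responses — vs Top: Right (payoff -3); vs Middle: Left (payoff 4); vs Bottom: Center (payoff 1).
No cell has both players best-responding. For instance, Firm A's best reply to Right is Bottom, but against Bottom Firm B prefers Center over Right.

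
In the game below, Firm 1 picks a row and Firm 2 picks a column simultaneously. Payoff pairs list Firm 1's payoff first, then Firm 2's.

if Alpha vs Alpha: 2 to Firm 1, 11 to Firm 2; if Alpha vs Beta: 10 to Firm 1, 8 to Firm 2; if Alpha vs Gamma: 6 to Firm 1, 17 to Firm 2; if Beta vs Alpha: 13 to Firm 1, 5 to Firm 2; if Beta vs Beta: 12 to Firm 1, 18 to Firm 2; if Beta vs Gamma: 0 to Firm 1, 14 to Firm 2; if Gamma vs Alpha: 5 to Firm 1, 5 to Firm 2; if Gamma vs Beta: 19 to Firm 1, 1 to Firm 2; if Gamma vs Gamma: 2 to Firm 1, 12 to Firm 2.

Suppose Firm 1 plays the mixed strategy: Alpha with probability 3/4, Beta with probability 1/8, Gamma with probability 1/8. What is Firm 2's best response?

Gamma

Compute Firm 2's expected payoff from each pure strategy against the given mix.
Alpha: (3/4)·11 + (1/8)·5 + (1/8)·5 = 19/2
Beta: (3/4)·8 + (1/8)·18 + (1/8)·1 = 67/8
Gamma: (3/4)·17 + (1/8)·14 + (1/8)·12 = 16
Highest expected payoff is 16, from Gamma.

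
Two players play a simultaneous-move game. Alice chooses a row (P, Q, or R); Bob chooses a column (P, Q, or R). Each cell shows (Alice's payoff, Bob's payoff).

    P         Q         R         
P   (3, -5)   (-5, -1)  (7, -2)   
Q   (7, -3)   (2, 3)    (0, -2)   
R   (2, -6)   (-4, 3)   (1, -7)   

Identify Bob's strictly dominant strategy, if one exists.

A strategy is strictly dominant if it gives Bob a strictly higher payoff than every other strategy, against every choice by the opponent.
Q strictly dominates: vs P: -1 > each of {-5, -2}; vs Q: 3 > each of {-3, -2}; vs R: 3 > each of {-6, -7}.

Q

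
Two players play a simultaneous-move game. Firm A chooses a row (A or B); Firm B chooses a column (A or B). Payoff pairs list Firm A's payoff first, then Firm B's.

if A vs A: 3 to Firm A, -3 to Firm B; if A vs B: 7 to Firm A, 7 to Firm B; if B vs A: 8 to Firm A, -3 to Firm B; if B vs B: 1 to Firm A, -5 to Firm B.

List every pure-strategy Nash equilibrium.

A profile is a Nash equilibrium when each player is best-responding to the other.
Firm A's best responses — vs A: B (payoff 8); vs B: A (payoff 7).
Firm B's best responses — vs A: B (payoff 7); vs B: A (payoff -3).
Mutual best responses occur at (A, B) and (B, A); at each, neither player gains by switching.

(A, B) and (B, A)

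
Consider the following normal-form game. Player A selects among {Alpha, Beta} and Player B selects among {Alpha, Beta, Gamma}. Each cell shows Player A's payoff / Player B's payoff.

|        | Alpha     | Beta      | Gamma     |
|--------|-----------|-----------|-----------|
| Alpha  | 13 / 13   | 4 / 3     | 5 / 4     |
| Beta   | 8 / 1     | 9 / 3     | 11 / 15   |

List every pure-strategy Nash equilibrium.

Check mutual best responses: a cell is a NE iff neither player can gain by unilaterally deviating.
Player A's best responses — vs Alpha: Alpha (payoff 13); vs Beta: Beta (payoff 9); vs Gamma: Beta (payoff 11).
Player B's best responses — vs Alpha: Alpha (payoff 13); vs Beta: Gamma (payoff 15).
Mutual best responses occur at (Alpha, Alpha) and (Beta, Gamma); at each, neither player gains by switching.

(Alpha, Alpha) and (Beta, Gamma)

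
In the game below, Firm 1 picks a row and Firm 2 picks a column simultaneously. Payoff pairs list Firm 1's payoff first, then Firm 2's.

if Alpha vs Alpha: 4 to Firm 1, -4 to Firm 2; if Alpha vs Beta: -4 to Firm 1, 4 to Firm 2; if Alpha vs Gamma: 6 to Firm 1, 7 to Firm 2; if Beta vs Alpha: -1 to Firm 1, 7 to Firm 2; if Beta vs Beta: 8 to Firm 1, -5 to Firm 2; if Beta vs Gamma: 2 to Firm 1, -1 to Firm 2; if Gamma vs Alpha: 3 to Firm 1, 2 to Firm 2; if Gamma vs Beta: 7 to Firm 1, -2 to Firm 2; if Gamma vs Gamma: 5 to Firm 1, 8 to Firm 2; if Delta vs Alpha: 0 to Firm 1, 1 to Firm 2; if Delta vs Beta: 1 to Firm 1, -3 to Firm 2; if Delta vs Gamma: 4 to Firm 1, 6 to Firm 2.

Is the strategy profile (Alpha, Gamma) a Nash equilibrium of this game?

Holding Firm 2 at Gamma: Firm 1 gets 6 from Alpha, versus 2 from Beta, 5 from Gamma, 4 from Delta. No profitable deviation for Firm 1.
Holding Firm 1 at Alpha: Firm 2 gets 7 from Gamma, versus -4 from Alpha, 4 from Beta. No profitable deviation for Firm 2 either.

Yes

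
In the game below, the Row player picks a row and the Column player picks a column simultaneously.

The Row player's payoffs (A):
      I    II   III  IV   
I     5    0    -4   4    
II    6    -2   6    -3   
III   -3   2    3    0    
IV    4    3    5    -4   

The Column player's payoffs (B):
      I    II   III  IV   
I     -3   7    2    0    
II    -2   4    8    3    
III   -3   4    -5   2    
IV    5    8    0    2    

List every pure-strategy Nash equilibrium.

(II, III) and (IV, II)

A profile is a Nash equilibrium when each player is best-responding to the other.
The Row player's best responses — vs I: II (payoff 6); vs II: IV (payoff 3); vs III: II (payoff 6); vs IV: I (payoff 4).
The Column player's best responses — vs I: II (payoff 7); vs II: III (payoff 8); vs III: II (payoff 4); vs IV: II (payoff 8).
Mutual best responses occur at (II, III) and (IV, II); at each, neither player gains by switching.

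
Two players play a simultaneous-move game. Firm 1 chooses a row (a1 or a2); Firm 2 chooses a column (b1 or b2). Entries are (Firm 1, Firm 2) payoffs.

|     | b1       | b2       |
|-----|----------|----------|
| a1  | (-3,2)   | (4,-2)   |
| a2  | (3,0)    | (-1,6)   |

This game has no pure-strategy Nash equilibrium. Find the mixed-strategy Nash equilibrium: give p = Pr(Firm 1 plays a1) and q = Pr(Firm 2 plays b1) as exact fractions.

p = 3/5, q = 5/11

Each player's mixing probability is pinned down by making the *other* player indifferent.
Firm 2 indifferent between b1 and b2: p·2 + (1−p)·0 = p·(-2) + (1−p)·6 ⟹ 0 + 2p = 6 + (-8)p ⟹ p = 3/5.
Firm 1 indifferent between a1 and a2: q·(-3) + (1−q)·4 = q·3 + (1−q)·(-1) ⟹ 4 + (-7)q = (-1) + 4q ⟹ q = 5/11.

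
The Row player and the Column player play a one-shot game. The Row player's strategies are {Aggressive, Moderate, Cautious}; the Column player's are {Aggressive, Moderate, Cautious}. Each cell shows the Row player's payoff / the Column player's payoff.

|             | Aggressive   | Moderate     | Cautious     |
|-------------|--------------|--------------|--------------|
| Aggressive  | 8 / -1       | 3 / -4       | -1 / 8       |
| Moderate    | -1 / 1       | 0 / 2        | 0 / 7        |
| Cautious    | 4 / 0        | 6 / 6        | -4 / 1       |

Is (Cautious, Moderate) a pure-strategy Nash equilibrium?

Yes

Holding the Column player at Moderate: the Row player gets 6 from Cautious, versus 3 from Aggressive, 0 from Moderate. No profitable deviation for the Row player.
Holding the Row player at Cautious: the Column player gets 6 from Moderate, versus 0 from Aggressive, 1 from Cautious. No profitable deviation for the Column player either.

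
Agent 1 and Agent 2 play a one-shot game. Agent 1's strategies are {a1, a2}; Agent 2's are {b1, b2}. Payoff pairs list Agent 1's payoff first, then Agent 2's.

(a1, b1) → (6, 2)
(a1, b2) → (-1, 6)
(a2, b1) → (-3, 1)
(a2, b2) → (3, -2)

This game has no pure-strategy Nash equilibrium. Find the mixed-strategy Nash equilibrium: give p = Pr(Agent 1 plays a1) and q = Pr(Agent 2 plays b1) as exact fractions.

Each player's mixing probability is pinned down by making the *other* player indifferent.
Agent 2 indifferent between b1 and b2: p·2 + (1−p)·1 = p·6 + (1−p)·(-2) ⟹ 1 + 1p = (-2) + 8p ⟹ p = 3/7.
Agent 1 indifferent between a1 and a2: q·6 + (1−q)·(-1) = q·(-3) + (1−q)·3 ⟹ (-1) + 7q = 3 + (-6)q ⟹ q = 4/13.

p = 3/7, q = 4/13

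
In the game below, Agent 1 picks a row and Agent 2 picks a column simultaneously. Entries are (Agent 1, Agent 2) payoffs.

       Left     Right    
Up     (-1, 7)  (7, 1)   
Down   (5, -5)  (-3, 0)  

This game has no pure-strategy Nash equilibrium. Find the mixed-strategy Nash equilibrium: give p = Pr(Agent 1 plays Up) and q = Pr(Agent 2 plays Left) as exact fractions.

p = 5/11, q = 5/8

In a mixed NE each player is indifferent between their pure strategies, so the opponent's mix sets the indifference.
Agent 2 indifferent between Left and Right: p·7 + (1−p)·(-5) = p·1 + (1−p)·0 ⟹ (-5) + 12p = 0 + 1p ⟹ p = 5/11.
Agent 1 indifferent between Up and Down: q·(-1) + (1−q)·7 = q·5 + (1−q)·(-3) ⟹ 7 + (-8)q = (-3) + 8q ⟹ q = 5/8.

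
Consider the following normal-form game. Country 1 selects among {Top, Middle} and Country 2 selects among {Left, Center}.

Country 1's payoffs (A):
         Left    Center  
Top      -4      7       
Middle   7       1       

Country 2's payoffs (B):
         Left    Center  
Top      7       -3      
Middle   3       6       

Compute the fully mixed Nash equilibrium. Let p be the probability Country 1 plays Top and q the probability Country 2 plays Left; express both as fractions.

Each player's mixing probability is pinned down by making the *other* player indifferent.
Country 2 indifferent between Left and Center: p·7 + (1−p)·3 = p·(-3) + (1−p)·6 ⟹ 3 + 4p = 6 + (-9)p ⟹ p = 3/13.
Country 1 indifferent between Top and Middle: q·(-4) + (1−q)·7 = q·7 + (1−q)·1 ⟹ 7 + (-11)q = 1 + 6q ⟹ q = 6/17.

p = 3/13, q = 6/17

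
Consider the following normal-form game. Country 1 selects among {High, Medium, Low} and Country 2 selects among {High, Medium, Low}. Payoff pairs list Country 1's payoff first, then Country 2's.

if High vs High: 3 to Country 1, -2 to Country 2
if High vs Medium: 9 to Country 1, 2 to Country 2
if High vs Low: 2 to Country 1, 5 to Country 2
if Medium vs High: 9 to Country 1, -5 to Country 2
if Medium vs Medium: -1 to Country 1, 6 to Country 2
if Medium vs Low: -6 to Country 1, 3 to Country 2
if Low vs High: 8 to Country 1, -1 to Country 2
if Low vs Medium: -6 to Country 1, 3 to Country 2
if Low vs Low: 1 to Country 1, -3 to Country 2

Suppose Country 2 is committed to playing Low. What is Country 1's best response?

With Country 2 fixed at Low, Country 1's payoffs are: High → 2, Medium → -6, Low → 1.
The maximum is 2, achieved by High.

High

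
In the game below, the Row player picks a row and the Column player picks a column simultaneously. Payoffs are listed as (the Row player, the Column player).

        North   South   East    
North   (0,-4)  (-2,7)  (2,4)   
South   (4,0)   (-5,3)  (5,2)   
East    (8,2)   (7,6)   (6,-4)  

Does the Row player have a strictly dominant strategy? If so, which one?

East

A strategy is strictly dominant if it gives the Row player a strictly higher payoff than every other strategy, against every choice by the opponent.
East strictly dominates: vs North: 8 > each of {0, 4}; vs South: 7 > each of {-2, -5}; vs East: 6 > each of {2, 5}.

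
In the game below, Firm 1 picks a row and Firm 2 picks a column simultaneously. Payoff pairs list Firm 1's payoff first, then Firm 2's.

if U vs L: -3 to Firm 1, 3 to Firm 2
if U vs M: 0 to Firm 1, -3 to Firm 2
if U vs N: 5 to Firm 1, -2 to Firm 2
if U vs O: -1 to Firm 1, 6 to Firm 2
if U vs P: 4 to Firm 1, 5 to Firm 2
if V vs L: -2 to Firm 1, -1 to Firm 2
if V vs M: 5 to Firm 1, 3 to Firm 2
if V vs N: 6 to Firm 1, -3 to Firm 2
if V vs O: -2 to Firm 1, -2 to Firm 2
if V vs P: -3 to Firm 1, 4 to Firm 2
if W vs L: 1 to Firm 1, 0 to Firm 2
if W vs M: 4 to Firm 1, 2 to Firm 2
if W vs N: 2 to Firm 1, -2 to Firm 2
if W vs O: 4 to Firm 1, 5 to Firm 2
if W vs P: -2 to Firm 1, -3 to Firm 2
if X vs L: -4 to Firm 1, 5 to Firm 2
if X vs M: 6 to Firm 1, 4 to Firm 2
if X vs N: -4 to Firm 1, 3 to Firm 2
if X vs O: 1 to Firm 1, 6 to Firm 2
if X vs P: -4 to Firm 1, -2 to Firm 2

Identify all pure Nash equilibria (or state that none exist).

(W, O)

A profile is a Nash equilibrium when each player is best-responding to the other.
Firm 1's best responses — vs L: W (payoff 1); vs M: X (payoff 6); vs N: V (payoff 6); vs O: W (payoff 4); vs P: U (payoff 4).
Firm 2's best responses — vs U: O (payoff 6); vs V: P (payoff 4); vs W: O (payoff 5); vs X: O (payoff 6).
The only mutual best response is (W, O); neither player gains by switching there.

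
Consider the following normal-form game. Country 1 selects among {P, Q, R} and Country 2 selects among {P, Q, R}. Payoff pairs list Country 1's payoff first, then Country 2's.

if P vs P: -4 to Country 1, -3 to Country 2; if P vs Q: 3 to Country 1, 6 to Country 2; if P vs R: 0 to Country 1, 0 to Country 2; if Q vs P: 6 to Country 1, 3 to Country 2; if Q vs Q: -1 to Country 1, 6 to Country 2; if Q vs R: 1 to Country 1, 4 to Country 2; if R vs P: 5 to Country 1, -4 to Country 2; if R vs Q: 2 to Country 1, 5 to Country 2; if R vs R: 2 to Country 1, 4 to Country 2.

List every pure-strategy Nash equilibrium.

(P, Q)

A profile is a Nash equilibrium when each player is best-responding to the other.
Country 1's best responses — vs P: Q (payoff 6); vs Q: P (payoff 3); vs R: R (payoff 2).
Country 2's best responses — vs P: Q (payoff 6); vs Q: Q (payoff 6); vs R: Q (payoff 5).
The only mutual best response is (P, Q); neither player gains by switching there.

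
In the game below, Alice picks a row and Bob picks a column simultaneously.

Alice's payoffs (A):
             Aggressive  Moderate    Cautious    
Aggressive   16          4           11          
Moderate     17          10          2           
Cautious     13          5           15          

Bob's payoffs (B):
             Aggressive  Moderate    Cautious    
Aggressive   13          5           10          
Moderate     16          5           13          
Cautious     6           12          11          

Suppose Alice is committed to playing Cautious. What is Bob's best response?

With Alice fixed at Cautious, Bob's payoffs are: Aggressive → 6, Moderate → 12, Cautious → 11.
The maximum is 12, achieved by Moderate.

Moderate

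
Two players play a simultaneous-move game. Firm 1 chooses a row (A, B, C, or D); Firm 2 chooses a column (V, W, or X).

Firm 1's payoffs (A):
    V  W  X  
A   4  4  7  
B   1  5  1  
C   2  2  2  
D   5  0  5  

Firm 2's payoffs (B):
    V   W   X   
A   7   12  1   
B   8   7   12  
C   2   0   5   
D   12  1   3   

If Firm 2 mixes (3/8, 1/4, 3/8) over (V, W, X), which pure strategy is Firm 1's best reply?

Firm 1's best reply maximizes expected payoff against the mix.
A: (3/8)·4 + (1/4)·4 + (3/8)·7 = 41/8
B: (3/8)·1 + (1/4)·5 + (3/8)·1 = 2
C: (3/8)·2 + (1/4)·2 + (3/8)·2 = 2
D: (3/8)·5 + (1/4)·0 + (3/8)·5 = 15/4
Highest expected payoff is 41/8, from A.

A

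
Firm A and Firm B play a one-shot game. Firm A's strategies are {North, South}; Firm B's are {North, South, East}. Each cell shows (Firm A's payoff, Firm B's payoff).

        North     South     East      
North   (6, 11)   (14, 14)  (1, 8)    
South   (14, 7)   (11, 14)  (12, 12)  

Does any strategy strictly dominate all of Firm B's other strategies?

South

Check whether one of Firm B's strategies beats all alternatives regardless of what the opponent does.
South strictly dominates: vs North: 14 > each of {11, 8}; vs South: 14 > each of {7, 12}.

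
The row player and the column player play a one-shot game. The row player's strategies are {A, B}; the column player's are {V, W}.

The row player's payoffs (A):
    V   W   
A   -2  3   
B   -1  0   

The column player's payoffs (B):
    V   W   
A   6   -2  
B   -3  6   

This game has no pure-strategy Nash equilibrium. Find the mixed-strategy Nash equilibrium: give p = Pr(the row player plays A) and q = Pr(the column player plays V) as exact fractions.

p = 9/17, q = 3/4

In a mixed NE each player is indifferent between their pure strategies, so the opponent's mix sets the indifference.
The column player indifferent between V and W: p·6 + (1−p)·(-3) = p·(-2) + (1−p)·6 ⟹ (-3) + 9p = 6 + (-8)p ⟹ p = 9/17.
The row player indifferent between A and B: q·(-2) + (1−q)·3 = q·(-1) + (1−q)·0 ⟹ 3 + (-5)q = 0 + (-1)q ⟹ q = 3/4.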